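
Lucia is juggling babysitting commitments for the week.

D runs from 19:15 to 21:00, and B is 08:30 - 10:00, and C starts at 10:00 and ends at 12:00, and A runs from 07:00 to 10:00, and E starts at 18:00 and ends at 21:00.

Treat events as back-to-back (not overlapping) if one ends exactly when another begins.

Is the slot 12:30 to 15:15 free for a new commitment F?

Yes — the slot is free

A: ends 10:00 at or before F starts 12:30 → clear.
B: ends 10:00 at or before F starts 12:30 → clear.
C: ends 12:00 at or before F starts 12:30 → clear.
E: starts 18:00 at or after F ends 15:15 → clear.
D: starts 19:15 at or after F ends 15:15 → clear.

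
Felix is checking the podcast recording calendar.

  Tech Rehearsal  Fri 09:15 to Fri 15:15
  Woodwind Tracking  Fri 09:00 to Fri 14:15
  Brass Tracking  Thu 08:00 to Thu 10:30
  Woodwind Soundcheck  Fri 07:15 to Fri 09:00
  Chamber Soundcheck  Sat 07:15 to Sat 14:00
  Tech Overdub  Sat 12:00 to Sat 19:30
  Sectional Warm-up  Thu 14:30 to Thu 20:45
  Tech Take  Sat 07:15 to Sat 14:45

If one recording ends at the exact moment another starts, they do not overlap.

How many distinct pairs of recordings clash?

Check each pair: they overlap iff neither finishes before the other starts.
Sorted by start: Brass Tracking, Sectional Warm-up, Woodwind Soundcheck, Woodwind Tracking, Tech Rehearsal, Chamber Soundcheck, Tech Take, Tech Overdub.
Sectional Warm-up starts after Brass Tracking ends, so Brass Tracking has no further overlaps.
Woodwind Soundcheck starts after Sectional Warm-up ends, so Sectional Warm-up has no further overlaps.
Woodwind Tracking starts exactly when Woodwind Soundcheck ends (back-to-back, no overlap), so Woodwind Soundcheck has no further overlaps.
Tech Rehearsal starts before Woodwind Tracking ends → Woodwind Tracking and Tech Rehearsal overlap.
Chamber Soundcheck starts after Woodwind Tracking ends, so Woodwind Tracking has no further overlaps.
Chamber Soundcheck starts after Tech Rehearsal ends, so Tech Rehearsal has no further overlaps.
Tech Take starts before Chamber Soundcheck ends → Chamber Soundcheck and Tech Take overlap.
Tech Overdub starts before Chamber Soundcheck ends → Chamber Soundcheck and Tech Overdub overlap.
Tech Overdub starts before Tech Take ends → Tech Take and Tech Overdub overlap.
Overlapping pairs: Chamber Soundcheck & Tech Overdub, Chamber Soundcheck & Tech Take, Tech Overdub & Tech Take, Tech Rehearsal & Woodwind Tracking — 4 in total.

4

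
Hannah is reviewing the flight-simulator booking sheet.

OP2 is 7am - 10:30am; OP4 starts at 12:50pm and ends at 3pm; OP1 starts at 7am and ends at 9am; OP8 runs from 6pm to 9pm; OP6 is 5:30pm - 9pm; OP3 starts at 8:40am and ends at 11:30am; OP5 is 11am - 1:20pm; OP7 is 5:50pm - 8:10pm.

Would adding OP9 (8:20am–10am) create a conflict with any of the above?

Yes — it overlaps OP1, OP2, OP3

OP1: starts 7am before OP9 ends 10am, and ends 9am after OP9 starts 8:20am → overlap.
OP2: starts 7am before OP9 ends 10am, and ends 10:30am after OP9 starts 8:20am → overlap.
OP3: starts 8:40am before OP9 ends 10am, and ends 11:30am after OP9 starts 8:20am → overlap.
OP5: starts 11am at or after OP9 ends 10am → clear.
OP4: starts 12:50pm at or after OP9 ends 10am → clear.
OP6: starts 5:30pm at or after OP9 ends 10am → clear.
OP7: starts 5:50pm at or after OP9 ends 10am → clear.
OP8: starts 6pm at or after OP9 ends 10am → clear.
OP9 overlaps OP1, OP2, OP3.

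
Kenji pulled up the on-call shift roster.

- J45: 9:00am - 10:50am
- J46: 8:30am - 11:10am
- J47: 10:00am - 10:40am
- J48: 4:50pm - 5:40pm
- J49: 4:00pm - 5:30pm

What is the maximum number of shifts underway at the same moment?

Sweep the timeline, counting +1 at each start and −1 at each end (ends before starts at a tie):
8:30am start J46 → 1
9:00am start J45 → 2
10:00am start J47 → 3
10:40am end J47 → 2
10:50am end J45 → 1
11:10am end J46 → 0
4:00pm start J49 → 1
4:50pm start J48 → 2
5:30pm end J49 → 1
5:40pm end J48 → 0
Peak is 3, at 10:00am (J45, J46, J47).

3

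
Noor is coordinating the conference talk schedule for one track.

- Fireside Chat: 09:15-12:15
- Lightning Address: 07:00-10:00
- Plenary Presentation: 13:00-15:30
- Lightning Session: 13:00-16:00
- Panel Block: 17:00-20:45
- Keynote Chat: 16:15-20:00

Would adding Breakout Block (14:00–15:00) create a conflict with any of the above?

Lightning Address: ends 10:00 at or before Breakout Block starts 14:00 → clear.
Fireside Chat: ends 12:15 at or before Breakout Block starts 14:00 → clear.
Plenary Presentation: starts 13:00 before Breakout Block ends 15:00, and ends 15:30 after Breakout Block starts 14:00 → overlap.
Lightning Session: starts 13:00 before Breakout Block ends 15:00, and ends 16:00 after Breakout Block starts 14:00 → overlap.
Keynote Chat: starts 16:15 at or after Breakout Block ends 15:00 → clear.
Panel Block: starts 17:00 at or after Breakout Block ends 15:00 → clear.
Breakout Block overlaps Plenary Presentation, Lightning Session.

Yes — it overlaps Lightning Session, Plenary Presentation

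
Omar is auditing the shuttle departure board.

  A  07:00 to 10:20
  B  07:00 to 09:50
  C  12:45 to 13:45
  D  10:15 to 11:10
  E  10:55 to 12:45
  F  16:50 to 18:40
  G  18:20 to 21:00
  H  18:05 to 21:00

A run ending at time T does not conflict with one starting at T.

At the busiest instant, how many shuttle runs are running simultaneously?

Sort all start/end points and keep a running count:
07:00 start A → 1
07:00 start B → 2
09:50 end B → 1
10:15 start D → 2
10:20 end A → 1
10:55 start E → 2
11:10 end D → 1
12:45 end E → 0
12:45 start C → 1
13:45 end C → 0
16:50 start F → 1
18:05 start H → 2
18:20 start G → 3
18:40 end F → 2
21:00 end G → 1
21:00 end H → 0
Peak is 3, at 18:20 (F, G, H).

3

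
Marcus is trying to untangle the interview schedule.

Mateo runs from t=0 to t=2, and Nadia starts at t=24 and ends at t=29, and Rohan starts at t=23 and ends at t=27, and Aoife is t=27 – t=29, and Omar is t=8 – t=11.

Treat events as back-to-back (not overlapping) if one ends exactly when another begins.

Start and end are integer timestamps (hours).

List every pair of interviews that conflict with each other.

Check each pair: they overlap iff neither finishes before the other starts.
Sorted by start: Mateo, Omar, Rohan, Nadia, Aoife.
Omar starts after Mateo ends — done with Mateo.
Rohan starts after Omar ends — done with Omar.
Nadia starts before Rohan ends → Rohan and Nadia overlap.
Aoife starts exactly when Rohan ends (back-to-back, no overlap).
Aoife starts before Nadia ends → Nadia and Aoife overlap.

Aoife & Nadia, Nadia & Rohan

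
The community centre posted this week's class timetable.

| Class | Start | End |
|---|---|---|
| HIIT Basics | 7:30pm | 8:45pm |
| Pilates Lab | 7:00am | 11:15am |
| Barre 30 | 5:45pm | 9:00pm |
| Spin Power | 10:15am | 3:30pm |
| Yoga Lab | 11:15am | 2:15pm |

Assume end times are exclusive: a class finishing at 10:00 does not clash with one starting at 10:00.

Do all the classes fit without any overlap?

No

Sorted by start: Pilates Lab, Spin Power, Yoga Lab, Barre 30, HIIT Basics.
Spin Power starts before Pilates Lab ends → Pilates Lab and Spin Power overlap.
That's a conflict, so the schedule is not conflict-free.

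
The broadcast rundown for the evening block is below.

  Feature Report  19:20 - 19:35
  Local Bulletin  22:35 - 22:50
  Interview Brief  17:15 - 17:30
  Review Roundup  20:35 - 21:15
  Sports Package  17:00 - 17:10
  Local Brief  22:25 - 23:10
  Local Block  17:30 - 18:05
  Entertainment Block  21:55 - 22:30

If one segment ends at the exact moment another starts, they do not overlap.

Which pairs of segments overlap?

Sorted by start: Sports Package, Interview Brief, Local Block, Feature Report, Review Roundup, Entertainment Block, Local Brief, Local Bulletin.
Interview Brief starts after Sports Package ends — done with Sports Package.
Local Block starts exactly when Interview Brief ends (back-to-back, no overlap) — done with Interview Brief.
Feature Report starts after Local Block ends — done with Local Block.
Review Roundup starts after Feature Report ends — done with Feature Report.
Entertainment Block starts after Review Roundup ends — done with Review Roundup.
Local Brief starts before Entertainment Block ends → Entertainment Block and Local Brief overlap.
Local Bulletin starts after Entertainment Block ends.
Local Bulletin starts before Local Brief ends → Local Brief and Local Bulletin overlap.

Entertainment Block & Local Brief, Local Brief & Local Bulletin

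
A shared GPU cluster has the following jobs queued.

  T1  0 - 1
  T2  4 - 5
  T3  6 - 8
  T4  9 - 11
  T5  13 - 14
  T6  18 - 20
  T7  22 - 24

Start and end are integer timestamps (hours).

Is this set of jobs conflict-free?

Yes

Sorted by start: T1, T2, T3, T4, T5, T6, T7.
T2 starts after T1 ends; T1 is clear from here.
T3 starts after T2 ends; T2 is clear from here.
T4 starts after T3 ends; T3 is clear from here.
T5 starts after T4 ends; T4 is clear from here.
T6 starts after T5 ends; T5 is clear from here.
T7 starts after T6 ends.
Every pair is clear; the schedule has no overlaps.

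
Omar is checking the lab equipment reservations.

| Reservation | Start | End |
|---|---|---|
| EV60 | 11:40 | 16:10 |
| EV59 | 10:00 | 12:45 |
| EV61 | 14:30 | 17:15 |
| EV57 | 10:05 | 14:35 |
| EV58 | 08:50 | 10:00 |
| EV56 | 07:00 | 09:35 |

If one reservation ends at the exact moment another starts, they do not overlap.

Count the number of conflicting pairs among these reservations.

Sorted by start: EV56, EV58, EV59, EV57, EV60, EV61.
EV58 starts before EV56 ends → EV56 and EV58 overlap.
EV59 starts after EV56 ends, so nothing later overlaps EV56 either.
EV59 starts exactly when EV58 ends (back-to-back, no overlap), so nothing later overlaps EV58 either.
EV57 starts before EV59 ends → EV59 and EV57 overlap.
EV60 starts before EV59 ends → EV59 and EV60 overlap.
EV61 starts after EV59 ends.
EV60 starts before EV57 ends → EV57 and EV60 overlap.
EV61 starts before EV57 ends → EV57 and EV61 overlap.
EV61 starts before EV60 ends → EV60 and EV61 overlap.
Overlapping pairs: EV56 & EV58, EV57 & EV59, EV57 & EV60, EV57 & EV61, EV59 & EV60, EV60 & EV61 — 6 in total.

6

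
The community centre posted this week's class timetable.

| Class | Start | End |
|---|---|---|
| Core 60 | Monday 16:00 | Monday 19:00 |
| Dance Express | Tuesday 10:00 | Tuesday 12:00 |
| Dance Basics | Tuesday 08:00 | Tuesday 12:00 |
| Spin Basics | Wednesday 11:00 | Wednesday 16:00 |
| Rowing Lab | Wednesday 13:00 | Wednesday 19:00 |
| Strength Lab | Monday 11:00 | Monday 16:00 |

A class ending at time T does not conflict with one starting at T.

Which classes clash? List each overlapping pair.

Sorted by start: Strength Lab, Core 60, Dance Basics, Dance Express, Spin Basics, Rowing Lab.
Core 60 starts exactly when Strength Lab ends (back-to-back, no overlap), so Strength Lab has no further overlaps.
Dance Basics starts after Core 60 ends, so Core 60 has no further overlaps.
Dance Express starts before Dance Basics ends → Dance Basics and Dance Express overlap.
Spin Basics starts after Dance Basics ends, so Dance Basics has no further overlaps.
Spin Basics starts after Dance Express ends, so Dance Express has no further overlaps.
Rowing Lab starts before Spin Basics ends → Spin Basics and Rowing Lab overlap.

Dance Basics & Dance Express, Rowing Lab & Spin Basics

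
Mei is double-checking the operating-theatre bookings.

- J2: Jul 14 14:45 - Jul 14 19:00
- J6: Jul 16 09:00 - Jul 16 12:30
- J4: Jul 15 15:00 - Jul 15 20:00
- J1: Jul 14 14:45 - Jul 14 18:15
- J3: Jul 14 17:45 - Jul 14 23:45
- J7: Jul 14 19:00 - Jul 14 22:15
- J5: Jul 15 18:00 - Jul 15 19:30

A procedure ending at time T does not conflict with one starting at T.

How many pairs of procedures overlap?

5

Sorted by start: J1, J2, J3, J7, J4, J5, J6.
J2 starts before J1 ends → J1 and J2 overlap.
J3 starts before J1 ends → J1 and J3 overlap.
J7 starts after J1 ends, so nothing later overlaps J1 either.
J3 starts before J2 ends → J2 and J3 overlap.
J7 starts exactly when J2 ends (back-to-back, no overlap), so nothing later overlaps J2 either.
J7 starts before J3 ends → J3 and J7 overlap.
J4 starts after J3 ends, so nothing later overlaps J3 either.
J4 starts after J7 ends, so nothing later overlaps J7 either.
J5 starts before J4 ends → J4 and J5 overlap.
J6 starts after J4 ends.
J6 starts after J5 ends.
Overlapping pairs: J1 & J2, J1 & J3, J2 & J3, J3 & J7, J4 & J5 — 5 in total.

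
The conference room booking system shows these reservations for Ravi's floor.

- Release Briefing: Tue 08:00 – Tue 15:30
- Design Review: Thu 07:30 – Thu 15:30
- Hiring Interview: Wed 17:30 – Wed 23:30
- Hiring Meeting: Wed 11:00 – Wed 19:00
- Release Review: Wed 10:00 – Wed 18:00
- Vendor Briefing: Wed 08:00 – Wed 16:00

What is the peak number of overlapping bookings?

3

Sort all start/end points and keep a running count:
Tue 08:00 start Release Briefing → 1
Tue 15:30 end Release Briefing → 0
Wed 08:00 start Vendor Briefing → 1
Wed 10:00 start Release Review → 2
Wed 11:00 start Hiring Meeting → 3
Wed 16:00 end Vendor Briefing → 2
Wed 17:30 start Hiring Interview → 3
Wed 18:00 end Release Review → 2
Wed 19:00 end Hiring Meeting → 1
Wed 23:30 end Hiring Interview → 0
Thu 07:30 start Design Review → 1
Thu 15:30 end Design Review → 0
Peak is 3, at Wed 11:00 (Hiring Meeting, Release Review, Vendor Briefing).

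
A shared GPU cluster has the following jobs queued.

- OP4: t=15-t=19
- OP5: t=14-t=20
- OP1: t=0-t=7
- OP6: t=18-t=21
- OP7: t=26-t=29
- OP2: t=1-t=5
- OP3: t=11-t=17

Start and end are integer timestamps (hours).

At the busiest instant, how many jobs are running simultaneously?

Sweep the timeline, counting +1 at each start and −1 at each end (ends before starts at a tie):
t=0 start OP1 → 1
t=1 start OP2 → 2
t=5 end OP2 → 1
t=7 end OP1 → 0
t=11 start OP3 → 1
t=14 start OP5 → 2
t=15 start OP4 → 3
t=17 end OP3 → 2
t=18 start OP6 → 3
t=19 end OP4 → 2
t=20 end OP5 → 1
t=21 end OP6 → 0
t=26 start OP7 → 1
t=29 end OP7 → 0
Peak is 3, at t=15 (OP3, OP4, OP5).

3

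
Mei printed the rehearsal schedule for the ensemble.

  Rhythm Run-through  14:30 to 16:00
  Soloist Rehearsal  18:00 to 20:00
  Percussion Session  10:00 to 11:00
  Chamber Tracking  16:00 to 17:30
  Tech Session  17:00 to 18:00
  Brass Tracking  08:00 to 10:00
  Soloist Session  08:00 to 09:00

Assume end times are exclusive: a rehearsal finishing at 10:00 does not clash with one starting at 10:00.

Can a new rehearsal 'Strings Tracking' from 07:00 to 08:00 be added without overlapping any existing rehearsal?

Yes — the slot is free

Soloist Session: starts 08:00 at or after Strings Tracking ends 08:00 → clear.
Brass Tracking: starts 08:00 at or after Strings Tracking ends 08:00 → clear.
Percussion Session: starts 10:00 at or after Strings Tracking ends 08:00 → clear.
Rhythm Run-through: starts 14:30 at or after Strings Tracking ends 08:00 → clear.
Chamber Tracking: starts 16:00 at or after Strings Tracking ends 08:00 → clear.
Tech Session: starts 17:00 at or after Strings Tracking ends 08:00 → clear.
Soloist Rehearsal: starts 18:00 at or after Strings Tracking ends 08:00 → clear.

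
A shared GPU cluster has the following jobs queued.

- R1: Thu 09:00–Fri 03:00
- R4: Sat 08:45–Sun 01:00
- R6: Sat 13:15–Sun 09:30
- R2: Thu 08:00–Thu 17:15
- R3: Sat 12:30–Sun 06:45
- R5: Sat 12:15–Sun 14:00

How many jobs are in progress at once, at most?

4

Sweep the timeline, counting +1 at each start and −1 at each end (ends before starts at a tie):
Thu 08:00 start R2 → 1
Thu 09:00 start R1 → 2
Thu 17:15 end R2 → 1
Fri 03:00 end R1 → 0
Sat 08:45 start R4 → 1
Sat 12:15 start R5 → 2
Sat 12:30 start R3 → 3
Sat 13:15 start R6 → 4
Sun 01:00 end R4 → 3
Sun 06:45 end R3 → 2
Sun 09:30 end R6 → 1
Sun 14:00 end R5 → 0
Peak is 4, at Sat 13:15 (R3, R4, R5, R6).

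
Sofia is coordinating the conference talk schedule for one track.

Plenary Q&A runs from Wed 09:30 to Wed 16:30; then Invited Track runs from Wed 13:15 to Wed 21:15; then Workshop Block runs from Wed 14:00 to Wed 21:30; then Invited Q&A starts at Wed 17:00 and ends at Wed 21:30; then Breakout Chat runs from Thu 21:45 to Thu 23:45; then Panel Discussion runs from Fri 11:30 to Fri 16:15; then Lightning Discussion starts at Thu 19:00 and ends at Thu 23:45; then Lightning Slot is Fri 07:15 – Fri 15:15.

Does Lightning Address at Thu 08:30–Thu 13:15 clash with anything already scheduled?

Plenary Q&A: ends Wed 16:30 at or before Lightning Address starts Thu 08:30 → clear.
Invited Track: ends Wed 21:15 at or before Lightning Address starts Thu 08:30 → clear.
Workshop Block: ends Wed 21:30 at or before Lightning Address starts Thu 08:30 → clear.
Invited Q&A: ends Wed 21:30 at or before Lightning Address starts Thu 08:30 → clear.
Lightning Discussion: starts Thu 19:00 at or after Lightning Address ends Thu 13:15 → clear.
Breakout Chat: starts Thu 21:45 at or after Lightning Address ends Thu 13:15 → clear.
Lightning Slot: starts Fri 07:15 at or after Lightning Address ends Thu 13:15 → clear.
Panel Discussion: starts Fri 11:30 at or after Lightning Address ends Thu 13:15 → clear.

No — it doesn't clash with anything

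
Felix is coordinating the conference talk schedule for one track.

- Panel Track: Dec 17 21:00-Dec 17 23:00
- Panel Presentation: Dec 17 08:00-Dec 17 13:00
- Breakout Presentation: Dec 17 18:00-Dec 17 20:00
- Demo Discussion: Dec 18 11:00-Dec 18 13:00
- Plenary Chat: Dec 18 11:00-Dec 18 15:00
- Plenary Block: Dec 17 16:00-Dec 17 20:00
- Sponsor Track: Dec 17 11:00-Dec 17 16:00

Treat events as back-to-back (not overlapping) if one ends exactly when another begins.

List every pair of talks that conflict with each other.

Sorted by start: Panel Presentation, Sponsor Track, Plenary Block, Breakout Presentation, Panel Track, Plenary Chat, Demo Discussion.
Sponsor Track starts before Panel Presentation ends → Panel Presentation and Sponsor Track overlap.
Plenary Block starts after Panel Presentation ends — done with Panel Presentation.
Plenary Block starts exactly when Sponsor Track ends (back-to-back, no overlap) — done with Sponsor Track.
Breakout Presentation starts before Plenary Block ends → Plenary Block and Breakout Presentation overlap.
Panel Track starts after Plenary Block ends — done with Plenary Block.
Panel Track starts after Breakout Presentation ends — done with Breakout Presentation.
Plenary Chat starts after Panel Track ends — done with Panel Track.
Demo Discussion starts before Plenary Chat ends → Plenary Chat and Demo Discussion overlap.

Breakout Presentation & Plenary Block, Demo Discussion & Plenary Chat, Panel Presentation & Sponsor Track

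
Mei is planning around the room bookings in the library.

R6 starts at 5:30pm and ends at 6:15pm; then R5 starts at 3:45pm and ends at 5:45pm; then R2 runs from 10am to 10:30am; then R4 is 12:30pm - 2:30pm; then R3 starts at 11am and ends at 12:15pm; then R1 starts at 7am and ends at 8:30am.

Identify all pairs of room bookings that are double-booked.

Sorted by start: R1, R2, R3, R4, R5, R6.
R2 starts after R1 ends; R1 is clear from here.
R3 starts after R2 ends; R2 is clear from here.
R4 starts after R3 ends; R3 is clear from here.
R5 starts after R4 ends; R4 is clear from here.
R6 starts before R5 ends → R5 and R6 overlap.

R5 & R6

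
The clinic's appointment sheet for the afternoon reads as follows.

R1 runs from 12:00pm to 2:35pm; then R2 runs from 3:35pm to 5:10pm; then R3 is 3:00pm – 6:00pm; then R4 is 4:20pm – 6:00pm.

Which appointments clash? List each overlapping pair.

R2 & R3, R2 & R4, R3 & R4

Sorted by start: R1, R3, R2, R4.
R3 starts after R1 ends — done with R1.
R2 starts before R3 ends → R3 and R2 overlap.
R4 starts before R3 ends → R3 and R4 overlap.
R4 starts before R2 ends → R2 and R4 overlap.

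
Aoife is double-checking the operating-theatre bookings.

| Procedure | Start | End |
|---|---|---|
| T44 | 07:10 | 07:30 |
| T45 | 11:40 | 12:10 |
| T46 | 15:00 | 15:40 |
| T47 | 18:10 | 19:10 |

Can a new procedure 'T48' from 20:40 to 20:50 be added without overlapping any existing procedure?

Yes — the slot is free

T44: ends 07:30 at or before T48 starts 20:40 → clear.
T45: ends 12:10 at or before T48 starts 20:40 → clear.
T46: ends 15:40 at or before T48 starts 20:40 → clear.
T47: ends 19:10 at or before T48 starts 20:40 → clear.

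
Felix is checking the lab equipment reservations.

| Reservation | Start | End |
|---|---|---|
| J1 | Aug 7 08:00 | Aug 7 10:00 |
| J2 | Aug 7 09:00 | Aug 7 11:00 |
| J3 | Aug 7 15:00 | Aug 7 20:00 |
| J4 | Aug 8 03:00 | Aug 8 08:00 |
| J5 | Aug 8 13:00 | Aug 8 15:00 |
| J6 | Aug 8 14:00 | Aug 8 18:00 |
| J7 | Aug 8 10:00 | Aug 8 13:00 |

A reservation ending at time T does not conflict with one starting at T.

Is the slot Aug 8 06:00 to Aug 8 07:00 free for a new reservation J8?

No — it overlaps J4

J1: ends Aug 7 10:00 at or before J8 starts Aug 8 06:00 → clear.
J2: ends Aug 7 11:00 at or before J8 starts Aug 8 06:00 → clear.
J3: ends Aug 7 20:00 at or before J8 starts Aug 8 06:00 → clear.
J4: starts Aug 8 03:00 before J8 ends Aug 8 07:00, and ends Aug 8 08:00 after J8 starts Aug 8 06:00 → overlap.
J7: starts Aug 8 10:00 at or after J8 ends Aug 8 07:00 → clear.
J5: starts Aug 8 13:00 at or after J8 ends Aug 8 07:00 → clear.
J6: starts Aug 8 14:00 at or after J8 ends Aug 8 07:00 → clear.
J8 overlaps J4.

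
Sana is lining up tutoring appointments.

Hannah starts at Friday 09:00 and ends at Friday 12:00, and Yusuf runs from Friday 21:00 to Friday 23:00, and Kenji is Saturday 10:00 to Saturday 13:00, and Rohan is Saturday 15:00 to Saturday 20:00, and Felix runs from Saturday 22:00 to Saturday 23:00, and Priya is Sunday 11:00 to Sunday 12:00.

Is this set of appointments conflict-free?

Yes

Sorted by start: Hannah, Yusuf, Kenji, Rohan, Felix, Priya.
Yusuf starts after Hannah ends, so Hannah has no further overlaps.
Kenji starts after Yusuf ends, so Yusuf has no further overlaps.
Rohan starts after Kenji ends, so Kenji has no further overlaps.
Felix starts after Rohan ends, so Rohan has no further overlaps.
Priya starts after Felix ends.
Every pair is clear; the schedule has no overlaps.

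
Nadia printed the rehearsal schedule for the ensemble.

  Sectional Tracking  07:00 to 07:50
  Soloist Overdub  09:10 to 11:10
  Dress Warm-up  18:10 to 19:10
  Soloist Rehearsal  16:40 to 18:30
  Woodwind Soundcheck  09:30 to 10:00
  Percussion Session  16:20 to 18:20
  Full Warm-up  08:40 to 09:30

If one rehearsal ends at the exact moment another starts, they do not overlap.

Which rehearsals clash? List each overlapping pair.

Sorted by start: Sectional Tracking, Full Warm-up, Soloist Overdub, Woodwind Soundcheck, Percussion Session, Soloist Rehearsal, Dress Warm-up.
Full Warm-up starts after Sectional Tracking ends; Sectional Tracking is clear from here.
Soloist Overdub starts before Full Warm-up ends → Full Warm-up and Soloist Overdub overlap.
Woodwind Soundcheck starts exactly when Full Warm-up ends (back-to-back, no overlap); Full Warm-up is clear from here.
Woodwind Soundcheck starts before Soloist Overdub ends → Soloist Overdub and Woodwind Soundcheck overlap.
Percussion Session starts after Soloist Overdub ends; Soloist Overdub is clear from here.
Percussion Session starts after Woodwind Soundcheck ends; Woodwind Soundcheck is clear from here.
Soloist Rehearsal starts before Percussion Session ends → Percussion Session and Soloist Rehearsal overlap.
Dress Warm-up starts before Percussion Session ends → Percussion Session and Dress Warm-up overlap.
Dress Warm-up starts before Soloist Rehearsal ends → Soloist Rehearsal and Dress Warm-up overlap.

Dress Warm-up & Percussion Session, Dress Warm-up & Soloist Rehearsal, Full Warm-up & Soloist Overdub, Percussion Session & Soloist Rehearsal, Soloist Overdub & Woodwind Soundcheck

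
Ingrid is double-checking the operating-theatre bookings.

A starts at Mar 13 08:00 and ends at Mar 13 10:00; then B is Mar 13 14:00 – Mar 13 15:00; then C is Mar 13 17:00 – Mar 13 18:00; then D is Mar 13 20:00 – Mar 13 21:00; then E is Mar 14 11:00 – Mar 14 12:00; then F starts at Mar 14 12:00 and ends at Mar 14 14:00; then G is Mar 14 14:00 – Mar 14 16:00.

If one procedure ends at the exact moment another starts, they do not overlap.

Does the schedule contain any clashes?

No

Sorted by start: A, B, C, D, E, F, G.
B starts after A ends — done with A.
C starts after B ends — done with B.
D starts after C ends — done with C.
E starts after D ends — done with D.
F starts exactly when E ends (back-to-back, no overlap) — done with E.
G starts exactly when F ends (back-to-back, no overlap).
Every pair is clear; the schedule has no overlaps.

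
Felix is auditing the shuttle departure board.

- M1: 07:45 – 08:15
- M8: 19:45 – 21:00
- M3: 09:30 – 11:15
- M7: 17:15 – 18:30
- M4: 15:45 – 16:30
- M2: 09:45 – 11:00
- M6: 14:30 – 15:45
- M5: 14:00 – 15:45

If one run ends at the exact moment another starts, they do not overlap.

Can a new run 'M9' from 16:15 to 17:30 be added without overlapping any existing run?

M1: ends 08:15 at or before M9 starts 16:15 → clear.
M3: ends 11:15 at or before M9 starts 16:15 → clear.
M2: ends 11:00 at or before M9 starts 16:15 → clear.
M5: ends 15:45 at or before M9 starts 16:15 → clear.
M6: ends 15:45 at or before M9 starts 16:15 → clear.
M4: starts 15:45 before M9 ends 17:30, and ends 16:30 after M9 starts 16:15 → overlap.
M7: starts 17:15 before M9 ends 17:30, and ends 18:30 after M9 starts 16:15 → overlap.
M8: starts 19:45 at or after M9 ends 17:30 → clear.
M9 overlaps M4, M7.

No — it overlaps M4, M7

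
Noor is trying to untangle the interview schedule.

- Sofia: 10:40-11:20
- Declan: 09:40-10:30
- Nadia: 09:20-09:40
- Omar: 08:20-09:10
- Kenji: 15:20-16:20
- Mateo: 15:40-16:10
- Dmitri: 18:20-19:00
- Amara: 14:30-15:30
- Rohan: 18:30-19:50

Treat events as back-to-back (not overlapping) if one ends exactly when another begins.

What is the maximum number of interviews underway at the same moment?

Sweep the timeline, counting +1 at each start and −1 at each end (ends before starts at a tie):
08:20 start Omar → 1
09:10 end Omar → 0
09:20 start Nadia → 1
09:40 end Nadia → 0
09:40 start Declan → 1
10:30 end Declan → 0
10:40 start Sofia → 1
11:20 end Sofia → 0
14:30 start Amara → 1
15:20 start Kenji → 2
15:30 end Amara → 1
15:40 start Mateo → 2
16:10 end Mateo → 1
16:20 end Kenji → 0
18:20 start Dmitri → 1
18:30 start Rohan → 2
19:00 end Dmitri → 1
19:50 end Rohan → 0
Peak is 2, at 15:20 (Amara, Kenji).

2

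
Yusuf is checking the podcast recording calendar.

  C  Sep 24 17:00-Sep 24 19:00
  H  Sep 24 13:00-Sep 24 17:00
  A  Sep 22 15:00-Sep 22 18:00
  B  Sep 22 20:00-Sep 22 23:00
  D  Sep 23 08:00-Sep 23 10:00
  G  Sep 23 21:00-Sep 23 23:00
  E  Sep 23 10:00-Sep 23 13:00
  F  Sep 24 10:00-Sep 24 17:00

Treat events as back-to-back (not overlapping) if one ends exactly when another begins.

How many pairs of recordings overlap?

1

Sorted by start: A, B, D, E, G, F, H, C.
B starts after A ends — done with A.
D starts after B ends — done with B.
E starts exactly when D ends (back-to-back, no overlap) — done with D.
G starts after E ends — done with E.
F starts after G ends — done with G.
H starts before F ends → F and H overlap.
C starts exactly when F ends (back-to-back, no overlap).
C starts exactly when H ends (back-to-back, no overlap).
Overlapping pairs: F & H — 1 in total.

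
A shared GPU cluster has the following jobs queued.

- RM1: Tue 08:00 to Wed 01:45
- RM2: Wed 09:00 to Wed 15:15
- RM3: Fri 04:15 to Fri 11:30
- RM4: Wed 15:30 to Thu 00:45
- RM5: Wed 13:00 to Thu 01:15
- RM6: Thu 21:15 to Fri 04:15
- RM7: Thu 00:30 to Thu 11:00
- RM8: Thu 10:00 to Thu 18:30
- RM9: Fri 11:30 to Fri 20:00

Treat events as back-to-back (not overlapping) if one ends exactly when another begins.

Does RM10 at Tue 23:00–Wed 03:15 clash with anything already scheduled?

Yes — it overlaps RM1

RM1: starts Tue 08:00 before RM10 ends Wed 03:15, and ends Wed 01:45 after RM10 starts Tue 23:00 → overlap.
RM2: starts Wed 09:00 at or after RM10 ends Wed 03:15 → clear.
RM5: starts Wed 13:00 at or after RM10 ends Wed 03:15 → clear.
RM4: starts Wed 15:30 at or after RM10 ends Wed 03:15 → clear.
RM7: starts Thu 00:30 at or after RM10 ends Wed 03:15 → clear.
RM8: starts Thu 10:00 at or after RM10 ends Wed 03:15 → clear.
RM6: starts Thu 21:15 at or after RM10 ends Wed 03:15 → clear.
RM3: starts Fri 04:15 at or after RM10 ends Wed 03:15 → clear.
RM9: starts Fri 11:30 at or after RM10 ends Wed 03:15 → clear.
RM10 overlaps RM1.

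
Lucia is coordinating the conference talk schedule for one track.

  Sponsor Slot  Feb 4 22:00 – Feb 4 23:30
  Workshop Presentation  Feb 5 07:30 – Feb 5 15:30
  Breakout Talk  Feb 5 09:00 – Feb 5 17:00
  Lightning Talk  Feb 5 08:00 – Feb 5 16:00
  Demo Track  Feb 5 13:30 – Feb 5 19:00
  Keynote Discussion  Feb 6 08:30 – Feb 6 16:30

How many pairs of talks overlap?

Sorted by start: Sponsor Slot, Workshop Presentation, Lightning Talk, Breakout Talk, Demo Track, Keynote Discussion.
Workshop Presentation starts after Sponsor Slot ends; Sponsor Slot is clear from here.
Lightning Talk starts before Workshop Presentation ends → Workshop Presentation and Lightning Talk overlap.
Breakout Talk starts before Workshop Presentation ends → Workshop Presentation and Breakout Talk overlap.
Demo Track starts before Workshop Presentation ends → Workshop Presentation and Demo Track overlap.
Keynote Discussion starts after Workshop Presentation ends.
Breakout Talk starts before Lightning Talk ends → Lightning Talk and Breakout Talk overlap.
Demo Track starts before Lightning Talk ends → Lightning Talk and Demo Track overlap.
Keynote Discussion starts after Lightning Talk ends.
Demo Track starts before Breakout Talk ends → Breakout Talk and Demo Track overlap.
Keynote Discussion starts after Breakout Talk ends.
Keynote Discussion starts after Demo Track ends.
Overlapping pairs: Breakout Talk & Demo Track, Breakout Talk & Lightning Talk, Breakout Talk & Workshop Presentation, Demo Track & Lightning Talk, Demo Track & Workshop Presentation, Lightning Talk & Workshop Presentation — 6 in total.

6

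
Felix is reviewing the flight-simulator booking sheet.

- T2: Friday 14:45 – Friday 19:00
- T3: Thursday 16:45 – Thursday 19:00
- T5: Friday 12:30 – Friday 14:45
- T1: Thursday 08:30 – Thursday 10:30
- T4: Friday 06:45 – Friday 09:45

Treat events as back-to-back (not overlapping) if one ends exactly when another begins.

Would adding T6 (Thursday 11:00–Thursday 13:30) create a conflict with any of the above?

No — it doesn't clash with anything

T1: ends Thursday 10:30 at or before T6 starts Thursday 11:00 → clear.
T3: starts Thursday 16:45 at or after T6 ends Thursday 13:30 → clear.
T4: starts Friday 06:45 at or after T6 ends Thursday 13:30 → clear.
T5: starts Friday 12:30 at or after T6 ends Thursday 13:30 → clear.
T2: starts Friday 14:45 at or after T6 ends Thursday 13:30 → clear.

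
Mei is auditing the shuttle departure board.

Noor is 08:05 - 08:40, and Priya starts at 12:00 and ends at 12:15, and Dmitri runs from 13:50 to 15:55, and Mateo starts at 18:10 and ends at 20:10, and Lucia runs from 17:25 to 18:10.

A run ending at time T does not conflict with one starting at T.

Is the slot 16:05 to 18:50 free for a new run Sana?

Noor: ends 08:40 at or before Sana starts 16:05 → clear.
Priya: ends 12:15 at or before Sana starts 16:05 → clear.
Dmitri: ends 15:55 at or before Sana starts 16:05 → clear.
Lucia: starts 17:25 before Sana ends 18:50, and ends 18:10 after Sana starts 16:05 → overlap.
Mateo: starts 18:10 before Sana ends 18:50, and ends 20:10 after Sana starts 16:05 → overlap.
Sana overlaps Mateo, Lucia.

No — it overlaps Lucia, Mateo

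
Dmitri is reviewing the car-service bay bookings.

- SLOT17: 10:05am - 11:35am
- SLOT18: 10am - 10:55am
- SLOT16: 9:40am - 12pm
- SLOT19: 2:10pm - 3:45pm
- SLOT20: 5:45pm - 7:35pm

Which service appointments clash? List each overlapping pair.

Sorted by start: SLOT16, SLOT18, SLOT17, SLOT19, SLOT20.
SLOT18 starts before SLOT16 ends → SLOT16 and SLOT18 overlap.
SLOT17 starts before SLOT16 ends → SLOT16 and SLOT17 overlap.
SLOT19 starts after SLOT16 ends, so SLOT16 has no further overlaps.
SLOT17 starts before SLOT18 ends → SLOT18 and SLOT17 overlap.
SLOT19 starts after SLOT18 ends, so SLOT18 has no further overlaps.
SLOT19 starts after SLOT17 ends, so SLOT17 has no further overlaps.
SLOT20 starts after SLOT19 ends.

SLOT16 & SLOT17, SLOT16 & SLOT18, SLOT17 & SLOT18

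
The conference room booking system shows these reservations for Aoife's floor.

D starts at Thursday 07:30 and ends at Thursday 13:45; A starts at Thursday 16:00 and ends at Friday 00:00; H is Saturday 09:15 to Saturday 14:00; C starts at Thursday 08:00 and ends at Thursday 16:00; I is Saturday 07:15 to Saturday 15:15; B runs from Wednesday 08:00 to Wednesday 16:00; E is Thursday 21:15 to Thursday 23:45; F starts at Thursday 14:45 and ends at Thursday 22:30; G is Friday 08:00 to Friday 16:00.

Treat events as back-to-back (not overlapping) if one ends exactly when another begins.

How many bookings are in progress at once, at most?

Sort all start/end points and keep a running count:
Wednesday 08:00 start B → 1
Wednesday 16:00 end B → 0
Thursday 07:30 start D → 1
Thursday 08:00 start C → 2
Thursday 13:45 end D → 1
Thursday 14:45 start F → 2
Thursday 16:00 end C → 1
Thursday 16:00 start A → 2
Thursday 21:15 start E → 3
Thursday 22:30 end F → 2
Thursday 23:45 end E → 1
Friday 00:00 end A → 0
Friday 08:00 start G → 1
Friday 16:00 end G → 0
Saturday 07:15 start I → 1
Saturday 09:15 start H → 2
Saturday 14:00 end H → 1
Saturday 15:15 end I → 0
Peak is 3, at Thursday 21:15 (A, E, F).

3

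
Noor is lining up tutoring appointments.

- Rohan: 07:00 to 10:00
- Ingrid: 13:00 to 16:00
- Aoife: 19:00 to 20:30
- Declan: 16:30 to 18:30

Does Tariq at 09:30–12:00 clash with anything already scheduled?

Rohan: starts 07:00 before Tariq ends 12:00, and ends 10:00 after Tariq starts 09:30 → overlap.
Ingrid: starts 13:00 at or after Tariq ends 12:00 → clear.
Declan: starts 16:30 at or after Tariq ends 12:00 → clear.
Aoife: starts 19:00 at or after Tariq ends 12:00 → clear.
Tariq overlaps Rohan.

Yes — it overlaps Rohan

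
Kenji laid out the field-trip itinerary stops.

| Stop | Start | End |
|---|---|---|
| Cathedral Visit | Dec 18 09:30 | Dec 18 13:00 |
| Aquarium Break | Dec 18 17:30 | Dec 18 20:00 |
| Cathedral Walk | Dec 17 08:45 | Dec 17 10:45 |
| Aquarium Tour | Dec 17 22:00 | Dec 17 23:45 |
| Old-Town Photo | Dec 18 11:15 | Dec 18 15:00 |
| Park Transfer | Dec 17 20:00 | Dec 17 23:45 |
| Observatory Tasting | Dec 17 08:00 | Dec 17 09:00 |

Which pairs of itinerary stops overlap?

Aquarium Tour & Park Transfer, Cathedral Visit & Old-Town Photo, Cathedral Walk & Observatory Tasting

Two intervals overlap when each starts before the other ends.
Sorted by start: Observatory Tasting, Cathedral Walk, Park Transfer, Aquarium Tour, Cathedral Visit, Old-Town Photo, Aquarium Break.
Cathedral Walk starts before Observatory Tasting ends → Observatory Tasting and Cathedral Walk overlap.
Park Transfer starts after Observatory Tasting ends — done with Observatory Tasting.
Park Transfer starts after Cathedral Walk ends — done with Cathedral Walk.
Aquarium Tour starts before Park Transfer ends → Park Transfer and Aquarium Tour overlap.
Cathedral Visit starts after Park Transfer ends — done with Park Transfer.
Cathedral Visit starts after Aquarium Tour ends — done with Aquarium Tour.
Old-Town Photo starts before Cathedral Visit ends → Cathedral Visit and Old-Town Photo overlap.
Aquarium Break starts after Cathedral Visit ends.
Aquarium Break starts after Old-Town Photo ends.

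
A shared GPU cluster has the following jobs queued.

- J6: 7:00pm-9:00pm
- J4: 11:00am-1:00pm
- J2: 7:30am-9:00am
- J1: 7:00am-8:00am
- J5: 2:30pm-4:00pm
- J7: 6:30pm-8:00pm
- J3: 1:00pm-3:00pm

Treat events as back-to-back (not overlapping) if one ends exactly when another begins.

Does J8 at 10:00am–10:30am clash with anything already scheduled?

No — it doesn't clash with anything

J1: ends 8:00am at or before J8 starts 10:00am → clear.
J2: ends 9:00am at or before J8 starts 10:00am → clear.
J4: starts 11:00am at or after J8 ends 10:30am → clear.
J3: starts 1:00pm at or after J8 ends 10:30am → clear.
J5: starts 2:30pm at or after J8 ends 10:30am → clear.
J7: starts 6:30pm at or after J8 ends 10:30am → clear.
J6: starts 7:00pm at or after J8 ends 10:30am → clear.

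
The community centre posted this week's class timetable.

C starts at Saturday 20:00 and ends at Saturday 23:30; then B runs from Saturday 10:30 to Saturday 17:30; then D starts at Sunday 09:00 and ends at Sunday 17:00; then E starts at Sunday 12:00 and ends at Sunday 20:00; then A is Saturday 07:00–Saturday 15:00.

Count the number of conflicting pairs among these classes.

Sorted by start: A, B, C, D, E.
B starts before A ends → A and B overlap.
C starts after A ends, so A has no further overlaps.
C starts after B ends, so B has no further overlaps.
D starts after C ends, so C has no further overlaps.
E starts before D ends → D and E overlap.
Overlapping pairs: A & B, D & E — 2 in total.

2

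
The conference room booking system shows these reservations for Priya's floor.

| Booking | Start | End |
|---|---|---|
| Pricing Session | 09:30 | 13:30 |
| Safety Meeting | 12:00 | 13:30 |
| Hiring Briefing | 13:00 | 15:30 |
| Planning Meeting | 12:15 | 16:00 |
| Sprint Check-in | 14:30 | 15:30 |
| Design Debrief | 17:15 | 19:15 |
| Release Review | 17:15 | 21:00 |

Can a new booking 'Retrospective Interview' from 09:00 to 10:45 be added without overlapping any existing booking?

Pricing Session: starts 09:30 before Retrospective Interview ends 10:45, and ends 13:30 after Retrospective Interview starts 09:00 → overlap.
Safety Meeting: starts 12:00 at or after Retrospective Interview ends 10:45 → clear.
Planning Meeting: starts 12:15 at or after Retrospective Interview ends 10:45 → clear.
Hiring Briefing: starts 13:00 at or after Retrospective Interview ends 10:45 → clear.
Sprint Check-in: starts 14:30 at or after Retrospective Interview ends 10:45 → clear.
Design Debrief: starts 17:15 at or after Retrospective Interview ends 10:45 → clear.
Release Review: starts 17:15 at or after Retrospective Interview ends 10:45 → clear.
Retrospective Interview overlaps Pricing Session.

No — it overlaps Pricing Session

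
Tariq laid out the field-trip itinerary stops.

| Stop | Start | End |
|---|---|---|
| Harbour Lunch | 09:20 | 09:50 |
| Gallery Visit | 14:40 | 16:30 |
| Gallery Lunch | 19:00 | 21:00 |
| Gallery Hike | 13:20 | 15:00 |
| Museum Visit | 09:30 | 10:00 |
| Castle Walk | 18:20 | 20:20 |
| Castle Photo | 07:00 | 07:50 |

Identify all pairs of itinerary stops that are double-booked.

Castle Walk & Gallery Lunch, Gallery Hike & Gallery Visit, Harbour Lunch & Museum Visit

Sorted by start: Castle Photo, Harbour Lunch, Museum Visit, Gallery Hike, Gallery Visit, Castle Walk, Gallery Lunch.
Harbour Lunch starts after Castle Photo ends, so Castle Photo has no further overlaps.
Museum Visit starts before Harbour Lunch ends → Harbour Lunch and Museum Visit overlap.
Gallery Hike starts after Harbour Lunch ends, so Harbour Lunch has no further overlaps.
Gallery Hike starts after Museum Visit ends, so Museum Visit has no further overlaps.
Gallery Visit starts before Gallery Hike ends → Gallery Hike and Gallery Visit overlap.
Castle Walk starts after Gallery Hike ends, so Gallery Hike has no further overlaps.
Castle Walk starts after Gallery Visit ends, so Gallery Visit has no further overlaps.
Gallery Lunch starts before Castle Walk ends → Castle Walk and Gallery Lunch overlap.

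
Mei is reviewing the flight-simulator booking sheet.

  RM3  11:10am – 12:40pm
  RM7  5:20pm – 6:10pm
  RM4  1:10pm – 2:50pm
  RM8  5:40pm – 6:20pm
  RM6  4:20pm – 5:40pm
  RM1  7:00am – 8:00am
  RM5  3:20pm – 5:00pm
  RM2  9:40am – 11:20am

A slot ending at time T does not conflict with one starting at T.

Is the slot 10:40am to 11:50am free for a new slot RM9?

RM1: ends 8:00am at or before RM9 starts 10:40am → clear.
RM2: starts 9:40am before RM9 ends 11:50am, and ends 11:20am after RM9 starts 10:40am → overlap.
RM3: starts 11:10am before RM9 ends 11:50am, and ends 12:40pm after RM9 starts 10:40am → overlap.
RM4: starts 1:10pm at or after RM9 ends 11:50am → clear.
RM5: starts 3:20pm at or after RM9 ends 11:50am → clear.
RM6: starts 4:20pm at or after RM9 ends 11:50am → clear.
RM7: starts 5:20pm at or after RM9 ends 11:50am → clear.
RM8: starts 5:40pm at or after RM9 ends 11:50am → clear.
RM9 overlaps RM2, RM3.

No — it overlaps RM2, RM3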